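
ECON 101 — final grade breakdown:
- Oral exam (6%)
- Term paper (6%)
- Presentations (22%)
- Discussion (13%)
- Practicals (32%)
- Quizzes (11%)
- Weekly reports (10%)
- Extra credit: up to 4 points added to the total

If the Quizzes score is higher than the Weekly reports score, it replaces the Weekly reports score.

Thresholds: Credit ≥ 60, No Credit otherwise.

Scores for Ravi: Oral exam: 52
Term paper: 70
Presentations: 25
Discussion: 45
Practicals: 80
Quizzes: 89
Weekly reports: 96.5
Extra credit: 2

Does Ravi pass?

Quizzes (89) ≤ Weekly reports (96.5), so Weekly reports stays at 96.5.
Weighted total:
  Oral exam 52 × 0.06 = 3.12
  Term paper 70 × 0.06 = 4.2
  Presentations 25 × 0.22 = 5.5
  Discussion 45 × 0.13 = 5.85
  Practicals 80 × 0.32 = 25.6
  Quizzes 89 × 0.11 = 9.79
  Weekly reports 96.5 × 0.1 = 9.65
Sum = 63.71
Extra credit: 63.71 + 2 = 65.71
65.71 ≥ 60 → Credit

Credit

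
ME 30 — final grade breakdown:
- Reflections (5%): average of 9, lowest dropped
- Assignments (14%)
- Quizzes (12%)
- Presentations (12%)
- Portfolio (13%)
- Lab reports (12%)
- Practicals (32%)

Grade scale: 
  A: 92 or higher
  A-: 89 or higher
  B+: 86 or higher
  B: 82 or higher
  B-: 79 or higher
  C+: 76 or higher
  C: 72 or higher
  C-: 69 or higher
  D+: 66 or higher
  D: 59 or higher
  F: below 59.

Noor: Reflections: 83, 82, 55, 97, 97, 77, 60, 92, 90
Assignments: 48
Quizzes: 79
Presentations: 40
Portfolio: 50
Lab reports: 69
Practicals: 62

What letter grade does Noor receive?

D

Reflections: drop 55 → average of remaining 8 = 678/8 = 84.75
Weighted total:
  Reflections 84.75 × 0.05 = 4.2375
  Assignments 48 × 0.14 = 6.72
  Quizzes 79 × 0.12 = 9.48
  Presentations 40 × 0.12 = 4.8
  Portfolio 50 × 0.13 = 6.5
  Lab reports 69 × 0.12 = 8.28
  Practicals 62 × 0.32 = 19.84
Sum = 59.8575
59.8575 is ≥ 59 and < 66 → D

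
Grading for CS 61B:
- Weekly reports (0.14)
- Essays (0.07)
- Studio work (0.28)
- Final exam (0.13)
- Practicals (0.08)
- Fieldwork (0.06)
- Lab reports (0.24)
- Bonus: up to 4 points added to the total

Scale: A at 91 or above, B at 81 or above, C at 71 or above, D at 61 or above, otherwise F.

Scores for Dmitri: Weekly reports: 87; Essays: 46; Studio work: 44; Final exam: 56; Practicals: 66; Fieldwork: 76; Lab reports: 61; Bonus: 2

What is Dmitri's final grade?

D

Weighted total:
  Weekly reports 87 × 0.14 = 12.18
  Essays 46 × 0.07 = 3.22
  Studio work 44 × 0.28 = 12.32
  Final exam 56 × 0.13 = 7.28
  Practicals 66 × 0.08 = 5.28
  Fieldwork 76 × 0.06 = 4.56
  Lab reports 61 × 0.24 = 14.64
Sum = 59.48
Bonus: 59.48 + 2 = 61.48
61.48 is ≥ 61 and < 71 → D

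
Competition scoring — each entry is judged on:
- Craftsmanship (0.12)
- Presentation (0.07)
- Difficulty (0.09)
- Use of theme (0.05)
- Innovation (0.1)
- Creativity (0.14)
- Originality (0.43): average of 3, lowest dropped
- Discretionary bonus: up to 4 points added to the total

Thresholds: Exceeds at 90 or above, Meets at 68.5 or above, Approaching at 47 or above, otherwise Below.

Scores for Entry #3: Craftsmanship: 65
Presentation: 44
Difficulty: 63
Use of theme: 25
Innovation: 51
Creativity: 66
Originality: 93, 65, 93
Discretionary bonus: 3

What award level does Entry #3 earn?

Originality: drop 65 → average of remaining 2 = 186/2 = 93
Weighted total:
  Craftsmanship 65 × 0.12 = 7.8
  Presentation 44 × 0.07 = 3.08
  Difficulty 63 × 0.09 = 5.67
  Use of theme 25 × 0.05 = 1.25
  Innovation 51 × 0.1 = 5.1
  Creativity 66 × 0.14 = 9.24
  Originality 93 × 0.43 = 39.99
Sum = 72.13
Discretionary bonus: 72.13 + 3 = 75.13
75.13 is ≥ 68.5 and < 90 → Meets

Meets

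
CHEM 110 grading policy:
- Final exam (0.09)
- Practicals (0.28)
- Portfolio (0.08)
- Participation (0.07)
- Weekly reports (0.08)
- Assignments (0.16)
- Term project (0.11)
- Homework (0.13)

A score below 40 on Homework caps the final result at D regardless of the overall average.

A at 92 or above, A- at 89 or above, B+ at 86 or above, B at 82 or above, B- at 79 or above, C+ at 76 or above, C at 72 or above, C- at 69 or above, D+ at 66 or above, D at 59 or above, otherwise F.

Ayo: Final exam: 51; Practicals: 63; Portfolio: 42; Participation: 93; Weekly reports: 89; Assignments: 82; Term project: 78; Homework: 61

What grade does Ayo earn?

Homework score 61 ≥ 40: minimum met.
Weighted total:
  Final exam 51 × 0.09 = 4.59
  Practicals 63 × 0.28 = 17.64
  Portfolio 42 × 0.08 = 3.36
  Participation 93 × 0.07 = 6.51
  Weekly reports 89 × 0.08 = 7.12
  Assignments 82 × 0.16 = 13.12
  Term project 78 × 0.11 = 8.58
  Homework 61 × 0.13 = 7.93
Sum = 68.85
68.85 is ≥ 66 and < 69 → D+

D+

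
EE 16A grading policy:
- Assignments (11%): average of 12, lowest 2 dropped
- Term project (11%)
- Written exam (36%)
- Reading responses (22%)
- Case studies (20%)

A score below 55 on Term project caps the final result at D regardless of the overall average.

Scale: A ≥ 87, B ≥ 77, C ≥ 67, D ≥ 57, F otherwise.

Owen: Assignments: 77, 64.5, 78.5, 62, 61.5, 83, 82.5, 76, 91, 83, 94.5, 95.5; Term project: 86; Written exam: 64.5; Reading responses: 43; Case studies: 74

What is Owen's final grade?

D

Assignments: drop 61.5, 62 → average of remaining 10 = 825.5/10 = 82.55
Term project score 86 ≥ 55: minimum met.
Weighted total:
  Assignments 82.55 × 0.11 = 9.0805
  Term project 86 × 0.11 = 9.46
  Written exam 64.5 × 0.36 = 23.22
  Reading responses 43 × 0.22 = 9.46
  Case studies 74 × 0.2 = 14.8
Sum = 66.0205
66.0205 is ≥ 57 and < 67 → D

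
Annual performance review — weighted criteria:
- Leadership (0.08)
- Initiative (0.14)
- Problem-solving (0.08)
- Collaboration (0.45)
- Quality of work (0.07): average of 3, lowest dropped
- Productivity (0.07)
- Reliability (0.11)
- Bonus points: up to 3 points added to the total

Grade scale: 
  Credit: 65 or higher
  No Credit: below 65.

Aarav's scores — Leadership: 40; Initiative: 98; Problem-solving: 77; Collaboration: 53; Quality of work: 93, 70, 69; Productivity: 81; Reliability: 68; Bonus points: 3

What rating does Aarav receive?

Credit

Quality of work: drop 69 → average of remaining 2 = 163/2 = 81.5
Weighted total:
  Leadership 40 × 0.08 = 3.2
  Initiative 98 × 0.14 = 13.72
  Problem-solving 77 × 0.08 = 6.16
  Collaboration 53 × 0.45 = 23.85
  Quality of work 81.5 × 0.07 = 5.705
  Productivity 81 × 0.07 = 5.67
  Reliability 68 × 0.11 = 7.48
Sum = 65.785
Bonus points: 65.785 + 3 = 68.785
68.785 ≥ 65 → Credit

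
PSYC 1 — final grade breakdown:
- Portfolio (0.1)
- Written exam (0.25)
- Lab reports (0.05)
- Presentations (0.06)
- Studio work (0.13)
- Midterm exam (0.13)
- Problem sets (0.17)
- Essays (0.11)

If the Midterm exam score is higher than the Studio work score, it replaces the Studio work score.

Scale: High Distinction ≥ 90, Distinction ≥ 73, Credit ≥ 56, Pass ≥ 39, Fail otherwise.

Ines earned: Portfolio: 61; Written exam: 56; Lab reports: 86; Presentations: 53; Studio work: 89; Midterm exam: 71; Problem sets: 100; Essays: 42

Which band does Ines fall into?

Credit

Midterm exam (71) ≤ Studio work (89), so Studio work stays at 89.
Weighted total:
  Portfolio 61 × 0.1 = 6.1
  Written exam 56 × 0.25 = 14
  Lab reports 86 × 0.05 = 4.3
  Presentations 53 × 0.06 = 3.18
  Studio work 89 × 0.13 = 11.57
  Midterm exam 71 × 0.13 = 9.23
  Problem sets 100 × 0.17 = 17
  Essays 42 × 0.11 = 4.62
Sum = 70
70 is ≥ 56 and < 73 → Credit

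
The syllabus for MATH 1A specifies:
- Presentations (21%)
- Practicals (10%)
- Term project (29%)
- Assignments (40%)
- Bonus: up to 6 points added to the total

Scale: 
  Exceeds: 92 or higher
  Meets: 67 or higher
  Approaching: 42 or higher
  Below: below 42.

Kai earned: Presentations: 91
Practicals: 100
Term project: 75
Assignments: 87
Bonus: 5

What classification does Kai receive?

Weighted total:
  Presentations 91 × 0.21 = 19.11
  Practicals 100 × 0.1 = 10
  Term project 75 × 0.29 = 21.75
  Assignments 87 × 0.4 = 34.8
Sum = 85.66
Bonus: 85.66 + 5 = 90.66
90.66 is ≥ 67 and < 92 → Meets

Meets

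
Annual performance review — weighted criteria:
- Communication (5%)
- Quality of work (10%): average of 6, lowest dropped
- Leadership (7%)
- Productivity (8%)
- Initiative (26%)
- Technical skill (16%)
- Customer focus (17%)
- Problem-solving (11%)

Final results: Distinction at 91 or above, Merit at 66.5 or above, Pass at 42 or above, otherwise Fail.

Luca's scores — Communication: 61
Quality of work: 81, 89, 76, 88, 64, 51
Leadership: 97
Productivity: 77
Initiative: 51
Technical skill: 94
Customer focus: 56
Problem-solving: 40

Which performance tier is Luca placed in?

Pass

Quality of work: drop 51 → average of remaining 5 = 398/5 = 79.6
Weighted total:
  Communication 61 × 0.05 = 3.05
  Quality of work 79.6 × 0.1 = 7.96
  Leadership 97 × 0.07 = 6.79
  Productivity 77 × 0.08 = 6.16
  Initiative 51 × 0.26 = 13.26
  Technical skill 94 × 0.16 = 15.04
  Customer focus 56 × 0.17 = 9.52
  Problem-solving 40 × 0.11 = 4.4
Sum = 66.18
66.18 is ≥ 42 and < 66.5 → Pass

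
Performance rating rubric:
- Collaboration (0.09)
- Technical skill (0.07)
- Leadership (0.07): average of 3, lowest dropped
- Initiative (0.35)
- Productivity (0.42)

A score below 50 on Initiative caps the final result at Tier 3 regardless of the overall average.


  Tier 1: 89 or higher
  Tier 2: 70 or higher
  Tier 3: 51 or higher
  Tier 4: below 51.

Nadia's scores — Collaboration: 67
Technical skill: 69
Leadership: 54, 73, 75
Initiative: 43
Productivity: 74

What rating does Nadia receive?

Tier 3

Leadership: drop 54 → average of remaining 2 = 148/2 = 74
Initiative score 43 < 50: minimum not met.
Weighted total:
  Collaboration 67 × 0.09 = 6.03
  Technical skill 69 × 0.07 = 4.83
  Leadership 74 × 0.07 = 5.18
  Initiative 43 × 0.35 = 15.05
  Productivity 74 × 0.42 = 31.08
Sum = 62.17
62.17 would be Tier 3; cap at Tier 3 applies → Tier 3.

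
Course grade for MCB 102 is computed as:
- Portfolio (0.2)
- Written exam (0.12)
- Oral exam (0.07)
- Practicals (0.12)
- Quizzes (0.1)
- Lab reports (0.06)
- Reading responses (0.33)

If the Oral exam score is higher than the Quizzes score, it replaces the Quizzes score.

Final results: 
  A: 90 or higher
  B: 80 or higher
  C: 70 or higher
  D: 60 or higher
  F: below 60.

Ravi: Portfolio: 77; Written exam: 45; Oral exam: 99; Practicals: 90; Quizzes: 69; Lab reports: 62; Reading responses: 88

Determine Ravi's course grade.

Oral exam (99) > Quizzes (69), so Quizzes counts as 99.
Weighted total:
  Portfolio 77 × 0.2 = 15.4
  Written exam 45 × 0.12 = 5.4
  Oral exam 99 × 0.07 = 6.93
  Practicals 90 × 0.12 = 10.8
  Quizzes 99 × 0.1 = 9.9
  Lab reports 62 × 0.06 = 3.72
  Reading responses 88 × 0.33 = 29.04
Sum = 81.19
81.19 is ≥ 80 and < 90 → B

B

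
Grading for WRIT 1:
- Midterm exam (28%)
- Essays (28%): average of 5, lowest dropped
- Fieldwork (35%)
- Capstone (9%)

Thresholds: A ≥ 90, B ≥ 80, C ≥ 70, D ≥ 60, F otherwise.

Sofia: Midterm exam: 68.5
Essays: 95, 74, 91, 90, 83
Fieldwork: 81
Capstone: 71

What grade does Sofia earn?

C

Essays: drop 74 → average of remaining 4 = 359/4 = 89.75
Weighted total:
  Midterm exam 68.5 × 0.28 = 19.18
  Essays 89.75 × 0.28 = 25.13
  Fieldwork 81 × 0.35 = 28.35
  Capstone 71 × 0.09 = 6.39
Sum = 79.05
79.05 is ≥ 70 and < 80 → C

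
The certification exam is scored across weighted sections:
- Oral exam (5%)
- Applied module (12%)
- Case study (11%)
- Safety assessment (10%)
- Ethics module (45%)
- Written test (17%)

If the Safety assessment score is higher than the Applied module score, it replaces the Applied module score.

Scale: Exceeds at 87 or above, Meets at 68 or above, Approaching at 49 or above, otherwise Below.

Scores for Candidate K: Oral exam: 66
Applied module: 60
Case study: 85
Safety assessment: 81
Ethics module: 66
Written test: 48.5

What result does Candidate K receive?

Meets

Safety assessment (81) > Applied module (60), so Applied module counts as 81.
Weighted total:
  Oral exam 66 × 0.05 = 3.3
  Applied module 81 × 0.12 = 9.72
  Case study 85 × 0.11 = 9.35
  Safety assessment 81 × 0.1 = 8.1
  Ethics module 66 × 0.45 = 29.7
  Written test 48.5 × 0.17 = 8.245
Sum = 68.415
68.415 is ≥ 68 and < 87 → Meets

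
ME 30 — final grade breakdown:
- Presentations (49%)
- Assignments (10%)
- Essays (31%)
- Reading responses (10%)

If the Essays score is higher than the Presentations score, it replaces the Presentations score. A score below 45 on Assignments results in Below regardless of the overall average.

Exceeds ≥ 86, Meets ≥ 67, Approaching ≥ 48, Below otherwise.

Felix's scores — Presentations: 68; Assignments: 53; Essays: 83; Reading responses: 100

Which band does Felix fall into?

Essays (83) > Presentations (68), so Presentations counts as 83.
Assignments score 53 ≥ 45: minimum met.
Weighted total:
  Presentations 83 × 0.49 = 40.67
  Assignments 53 × 0.1 = 5.3
  Essays 83 × 0.31 = 25.73
  Reading responses 100 × 0.1 = 10
Sum = 81.7
81.7 is ≥ 67 and < 86 → Meets

Meets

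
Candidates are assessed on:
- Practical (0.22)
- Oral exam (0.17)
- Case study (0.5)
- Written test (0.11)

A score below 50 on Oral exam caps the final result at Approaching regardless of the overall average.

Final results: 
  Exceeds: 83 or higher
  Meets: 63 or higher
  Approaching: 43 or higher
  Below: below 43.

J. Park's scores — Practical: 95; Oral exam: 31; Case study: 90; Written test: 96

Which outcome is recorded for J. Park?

Approaching

Oral exam score 31 < 50: minimum not met.
Weighted total:
  Practical 95 × 0.22 = 20.9
  Oral exam 31 × 0.17 = 5.27
  Case study 90 × 0.5 = 45
  Written test 96 × 0.11 = 10.56
Sum = 81.73
81.73 would be Meets; cap at Approaching applies → Approaching.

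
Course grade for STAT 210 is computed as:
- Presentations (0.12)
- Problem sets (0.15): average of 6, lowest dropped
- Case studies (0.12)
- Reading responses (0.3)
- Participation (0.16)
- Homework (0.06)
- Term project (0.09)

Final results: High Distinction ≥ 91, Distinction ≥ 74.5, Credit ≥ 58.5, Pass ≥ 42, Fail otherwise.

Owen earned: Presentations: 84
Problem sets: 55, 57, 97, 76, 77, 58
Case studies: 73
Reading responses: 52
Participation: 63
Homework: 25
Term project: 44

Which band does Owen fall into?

Credit

Problem sets: drop 55 → average of remaining 5 = 365/5 = 73
Weighted total:
  Presentations 84 × 0.12 = 10.08
  Problem sets 73 × 0.15 = 10.95
  Case studies 73 × 0.12 = 8.76
  Reading responses 52 × 0.3 = 15.6
  Participation 63 × 0.16 = 10.08
  Homework 25 × 0.06 = 1.5
  Term project 44 × 0.09 = 3.96
Sum = 60.93
60.93 is ≥ 58.5 and < 74.5 → Credit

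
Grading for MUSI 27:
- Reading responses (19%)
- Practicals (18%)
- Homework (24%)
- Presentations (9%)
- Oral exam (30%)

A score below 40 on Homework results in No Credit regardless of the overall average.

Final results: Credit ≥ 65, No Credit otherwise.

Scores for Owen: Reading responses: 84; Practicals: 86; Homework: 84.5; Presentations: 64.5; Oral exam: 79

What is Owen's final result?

Credit

Homework score 84.5 ≥ 40: minimum met.
Weighted total:
  Reading responses 84 × 0.19 = 15.96
  Practicals 86 × 0.18 = 15.48
  Homework 84.5 × 0.24 = 20.28
  Presentations 64.5 × 0.09 = 5.805
  Oral exam 79 × 0.3 = 23.7
Sum = 81.225
81.225 ≥ 65 → Credit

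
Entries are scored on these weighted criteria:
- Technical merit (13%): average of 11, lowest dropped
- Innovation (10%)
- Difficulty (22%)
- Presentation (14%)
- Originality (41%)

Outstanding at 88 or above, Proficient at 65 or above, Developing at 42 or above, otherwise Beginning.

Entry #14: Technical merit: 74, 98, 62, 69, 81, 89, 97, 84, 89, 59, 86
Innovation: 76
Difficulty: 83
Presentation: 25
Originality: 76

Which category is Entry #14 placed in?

Proficient

Technical merit: drop 59 → average of remaining 10 = 829/10 = 82.9
Weighted total:
  Technical merit 82.9 × 0.13 = 10.777
  Innovation 76 × 0.1 = 7.6
  Difficulty 83 × 0.22 = 18.26
  Presentation 25 × 0.14 = 3.5
  Originality 76 × 0.41 = 31.16
Sum = 71.297
71.297 is ≥ 65 and < 88 → Proficient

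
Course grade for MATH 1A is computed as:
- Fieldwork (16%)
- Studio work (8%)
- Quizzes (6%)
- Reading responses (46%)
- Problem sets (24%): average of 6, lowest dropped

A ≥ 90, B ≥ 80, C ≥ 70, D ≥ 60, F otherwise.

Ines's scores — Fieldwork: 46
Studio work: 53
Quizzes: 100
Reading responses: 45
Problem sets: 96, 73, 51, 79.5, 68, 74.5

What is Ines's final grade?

F

Problem sets: drop 51 → average of remaining 5 = 391/5 = 78.2
Weighted total:
  Fieldwork 46 × 0.16 = 7.36
  Studio work 53 × 0.08 = 4.24
  Quizzes 100 × 0.06 = 6
  Reading responses 45 × 0.46 = 20.7
  Problem sets 78.2 × 0.24 = 18.768
Sum = 57.068
57.068 < 60 → F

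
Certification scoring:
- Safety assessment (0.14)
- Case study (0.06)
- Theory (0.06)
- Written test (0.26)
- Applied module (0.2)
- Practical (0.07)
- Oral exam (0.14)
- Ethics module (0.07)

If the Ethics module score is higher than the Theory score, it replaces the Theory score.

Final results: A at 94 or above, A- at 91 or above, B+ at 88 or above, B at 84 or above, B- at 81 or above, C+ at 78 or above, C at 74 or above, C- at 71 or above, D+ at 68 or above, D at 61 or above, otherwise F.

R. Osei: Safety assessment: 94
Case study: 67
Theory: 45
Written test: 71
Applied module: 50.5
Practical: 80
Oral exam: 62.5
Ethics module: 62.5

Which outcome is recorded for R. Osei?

D+

Ethics module (62.5) > Theory (45), so Theory counts as 62.5.
Weighted total:
  Safety assessment 94 × 0.14 = 13.16
  Case study 67 × 0.06 = 4.02
  Theory 62.5 × 0.06 = 3.75
  Written test 71 × 0.26 = 18.46
  Applied module 50.5 × 0.2 = 10.1
  Practical 80 × 0.07 = 5.6
  Oral exam 62.5 × 0.14 = 8.75
  Ethics module 62.5 × 0.07 = 4.375
Sum = 68.215
68.215 is ≥ 68 and < 71 → D+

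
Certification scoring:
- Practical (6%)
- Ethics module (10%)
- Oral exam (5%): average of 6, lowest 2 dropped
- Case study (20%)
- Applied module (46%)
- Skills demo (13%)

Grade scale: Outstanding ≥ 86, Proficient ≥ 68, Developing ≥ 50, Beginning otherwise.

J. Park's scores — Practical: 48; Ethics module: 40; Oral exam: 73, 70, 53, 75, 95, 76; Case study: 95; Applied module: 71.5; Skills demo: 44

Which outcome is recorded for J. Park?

Proficient

Oral exam: drop 53, 70 → average of remaining 4 = 319/4 = 79.75
Weighted total:
  Practical 48 × 0.06 = 2.88
  Ethics module 40 × 0.1 = 4
  Oral exam 79.75 × 0.05 = 3.9875
  Case study 95 × 0.2 = 19
  Applied module 71.5 × 0.46 = 32.89
  Skills demo 44 × 0.13 = 5.72
Sum = 68.4775
68.4775 is ≥ 68 and < 86 → Proficient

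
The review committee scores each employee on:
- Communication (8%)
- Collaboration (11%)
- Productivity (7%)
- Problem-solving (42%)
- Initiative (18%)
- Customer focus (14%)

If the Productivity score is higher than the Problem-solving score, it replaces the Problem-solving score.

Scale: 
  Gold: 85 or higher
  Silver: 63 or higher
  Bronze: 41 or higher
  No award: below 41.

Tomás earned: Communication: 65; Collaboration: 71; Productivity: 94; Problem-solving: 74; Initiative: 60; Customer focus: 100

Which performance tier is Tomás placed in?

Silver

Productivity (94) > Problem-solving (74), so Problem-solving counts as 94.
Weighted total:
  Communication 65 × 0.08 = 5.2
  Collaboration 71 × 0.11 = 7.81
  Productivity 94 × 0.07 = 6.58
  Problem-solving 94 × 0.42 = 39.48
  Initiative 60 × 0.18 = 10.8
  Customer focus 100 × 0.14 = 14
Sum = 83.87
83.87 is ≥ 63 and < 85 → Silver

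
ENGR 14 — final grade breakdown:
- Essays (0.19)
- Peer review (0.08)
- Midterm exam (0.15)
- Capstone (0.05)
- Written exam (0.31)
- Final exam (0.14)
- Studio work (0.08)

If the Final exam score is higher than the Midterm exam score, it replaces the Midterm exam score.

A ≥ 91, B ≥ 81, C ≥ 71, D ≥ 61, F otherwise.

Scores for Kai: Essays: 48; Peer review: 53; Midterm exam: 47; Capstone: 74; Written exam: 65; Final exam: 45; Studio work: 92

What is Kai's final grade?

Final exam (45) ≤ Midterm exam (47), so Midterm exam stays at 47.
Weighted total:
  Essays 48 × 0.19 = 9.12
  Peer review 53 × 0.08 = 4.24
  Midterm exam 47 × 0.15 = 7.05
  Capstone 74 × 0.05 = 3.7
  Written exam 65 × 0.31 = 20.15
  Final exam 45 × 0.14 = 6.3
  Studio work 92 × 0.08 = 7.36
Sum = 57.92
57.92 < 61 → F

F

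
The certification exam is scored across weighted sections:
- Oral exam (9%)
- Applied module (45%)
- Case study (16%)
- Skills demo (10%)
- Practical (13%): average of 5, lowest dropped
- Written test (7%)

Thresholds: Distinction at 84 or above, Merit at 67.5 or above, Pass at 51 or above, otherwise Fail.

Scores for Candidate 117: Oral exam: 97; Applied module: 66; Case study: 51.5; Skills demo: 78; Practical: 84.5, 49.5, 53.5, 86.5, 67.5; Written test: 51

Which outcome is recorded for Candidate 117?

Practical: drop 49.5 → average of remaining 4 = 292/4 = 73
Weighted total:
  Oral exam 97 × 0.09 = 8.73
  Applied module 66 × 0.45 = 29.7
  Case study 51.5 × 0.16 = 8.24
  Skills demo 78 × 0.1 = 7.8
  Practical 73 × 0.13 = 9.49
  Written test 51 × 0.07 = 3.57
Sum = 67.53
67.53 is ≥ 67.5 and < 84 → Merit

Merit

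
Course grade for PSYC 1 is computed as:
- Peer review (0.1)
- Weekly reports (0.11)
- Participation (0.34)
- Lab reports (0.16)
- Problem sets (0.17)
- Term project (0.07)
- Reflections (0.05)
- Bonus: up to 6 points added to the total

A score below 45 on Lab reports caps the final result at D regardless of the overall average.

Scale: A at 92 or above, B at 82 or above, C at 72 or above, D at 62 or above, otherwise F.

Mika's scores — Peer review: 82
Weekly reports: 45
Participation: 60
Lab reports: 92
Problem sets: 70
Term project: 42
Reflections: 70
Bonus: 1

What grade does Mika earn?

Lab reports score 92 ≥ 45: minimum met.
Weighted total:
  Peer review 82 × 0.1 = 8.2
  Weekly reports 45 × 0.11 = 4.95
  Participation 60 × 0.34 = 20.4
  Lab reports 92 × 0.16 = 14.72
  Problem sets 70 × 0.17 = 11.9
  Term project 42 × 0.07 = 2.94
  Reflections 70 × 0.05 = 3.5
Sum = 66.61
Bonus: 66.61 + 1 = 67.61
67.61 is ≥ 62 and < 72 → D

D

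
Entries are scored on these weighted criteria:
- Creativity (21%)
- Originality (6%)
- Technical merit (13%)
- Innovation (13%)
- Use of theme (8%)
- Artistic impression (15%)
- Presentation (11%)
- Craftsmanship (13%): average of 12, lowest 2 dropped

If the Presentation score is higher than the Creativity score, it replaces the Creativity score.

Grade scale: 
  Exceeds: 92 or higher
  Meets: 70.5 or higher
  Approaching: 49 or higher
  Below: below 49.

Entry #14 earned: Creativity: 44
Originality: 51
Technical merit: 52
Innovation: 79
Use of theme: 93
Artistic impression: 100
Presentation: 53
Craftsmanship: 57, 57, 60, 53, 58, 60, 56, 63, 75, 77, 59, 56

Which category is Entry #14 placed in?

Craftsmanship: drop 53, 56 → average of remaining 10 = 622/10 = 62.2
Presentation (53) > Creativity (44), so Creativity counts as 53.
Weighted total:
  Creativity 53 × 0.21 = 11.13
  Originality 51 × 0.06 = 3.06
  Technical merit 52 × 0.13 = 6.76
  Innovation 79 × 0.13 = 10.27
  Use of theme 93 × 0.08 = 7.44
  Artistic impression 100 × 0.15 = 15
  Presentation 53 × 0.11 = 5.83
  Craftsmanship 62.2 × 0.13 = 8.086
Sum = 67.576
67.576 is ≥ 49 and < 70.5 → Approaching

Approaching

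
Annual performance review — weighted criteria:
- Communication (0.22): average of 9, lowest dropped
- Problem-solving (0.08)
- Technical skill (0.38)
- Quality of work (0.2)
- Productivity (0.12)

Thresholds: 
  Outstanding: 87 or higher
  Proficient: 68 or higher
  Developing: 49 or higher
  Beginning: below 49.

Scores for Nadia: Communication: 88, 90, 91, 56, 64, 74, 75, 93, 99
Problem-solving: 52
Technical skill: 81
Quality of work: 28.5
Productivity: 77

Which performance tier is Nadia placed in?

Communication: drop 56 → average of remaining 8 = 674/8 = 84.25
Weighted total:
  Communication 84.25 × 0.22 = 18.535
  Problem-solving 52 × 0.08 = 4.16
  Technical skill 81 × 0.38 = 30.78
  Quality of work 28.5 × 0.2 = 5.7
  Productivity 77 × 0.12 = 9.24
Sum = 68.415
68.415 is ≥ 68 and < 87 → Proficient

Proficient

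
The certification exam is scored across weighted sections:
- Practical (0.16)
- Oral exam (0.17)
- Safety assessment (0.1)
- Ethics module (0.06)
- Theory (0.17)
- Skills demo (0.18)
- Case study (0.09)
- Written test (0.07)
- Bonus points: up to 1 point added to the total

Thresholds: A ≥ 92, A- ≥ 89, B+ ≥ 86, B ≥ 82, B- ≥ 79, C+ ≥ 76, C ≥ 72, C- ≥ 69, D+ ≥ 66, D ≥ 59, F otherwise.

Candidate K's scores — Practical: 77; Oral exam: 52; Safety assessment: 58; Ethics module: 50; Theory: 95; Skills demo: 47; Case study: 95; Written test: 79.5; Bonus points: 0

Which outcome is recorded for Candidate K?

Weighted total:
  Practical 77 × 0.16 = 12.32
  Oral exam 52 × 0.17 = 8.84
  Safety assessment 58 × 0.1 = 5.8
  Ethics module 50 × 0.06 = 3
  Theory 95 × 0.17 = 16.15
  Skills demo 47 × 0.18 = 8.46
  Case study 95 × 0.09 = 8.55
  Written test 79.5 × 0.07 = 5.565
Sum = 68.685
Bonus points: 68.685 + 0 = 68.685
68.685 is ≥ 66 and < 69 → D+

D+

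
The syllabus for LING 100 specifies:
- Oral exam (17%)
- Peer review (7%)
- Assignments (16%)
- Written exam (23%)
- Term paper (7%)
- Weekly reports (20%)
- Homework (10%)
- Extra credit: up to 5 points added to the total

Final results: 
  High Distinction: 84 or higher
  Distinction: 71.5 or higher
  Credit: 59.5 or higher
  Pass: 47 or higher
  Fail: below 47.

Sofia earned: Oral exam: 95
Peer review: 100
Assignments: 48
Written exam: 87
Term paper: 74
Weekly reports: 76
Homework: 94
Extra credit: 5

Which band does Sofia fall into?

Weighted total:
  Oral exam 95 × 0.17 = 16.15
  Peer review 100 × 0.07 = 7
  Assignments 48 × 0.16 = 7.68
  Written exam 87 × 0.23 = 20.01
  Term paper 74 × 0.07 = 5.18
  Weekly reports 76 × 0.2 = 15.2
  Homework 94 × 0.1 = 9.4
Sum = 80.62
Extra credit: 80.62 + 5 = 85.62
85.62 ≥ 84 → High Distinction

High Distinction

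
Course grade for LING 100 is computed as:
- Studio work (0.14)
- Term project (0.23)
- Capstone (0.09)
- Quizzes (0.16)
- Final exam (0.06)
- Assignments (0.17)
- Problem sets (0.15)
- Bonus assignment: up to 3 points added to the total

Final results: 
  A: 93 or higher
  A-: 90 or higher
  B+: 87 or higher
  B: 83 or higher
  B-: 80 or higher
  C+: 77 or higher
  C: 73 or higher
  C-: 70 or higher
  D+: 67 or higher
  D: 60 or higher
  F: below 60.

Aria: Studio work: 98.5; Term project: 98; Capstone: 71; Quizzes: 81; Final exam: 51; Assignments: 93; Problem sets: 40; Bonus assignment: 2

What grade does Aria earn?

Weighted total:
  Studio work 98.5 × 0.14 = 13.79
  Term project 98 × 0.23 = 22.54
  Capstone 71 × 0.09 = 6.39
  Quizzes 81 × 0.16 = 12.96
  Final exam 51 × 0.06 = 3.06
  Assignments 93 × 0.17 = 15.81
  Problem sets 40 × 0.15 = 6
Sum = 80.55
Bonus assignment: 80.55 + 2 = 82.55
82.55 is ≥ 80 and < 83 → B-

B-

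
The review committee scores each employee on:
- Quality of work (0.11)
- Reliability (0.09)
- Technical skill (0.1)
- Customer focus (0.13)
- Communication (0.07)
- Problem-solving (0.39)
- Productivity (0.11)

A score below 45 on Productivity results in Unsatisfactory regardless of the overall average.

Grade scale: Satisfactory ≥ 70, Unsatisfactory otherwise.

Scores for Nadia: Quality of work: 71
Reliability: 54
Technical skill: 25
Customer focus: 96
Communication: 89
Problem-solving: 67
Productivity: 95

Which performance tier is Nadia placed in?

Satisfactory

Productivity score 95 ≥ 45: minimum met.
Weighted total:
  Quality of work 71 × 0.11 = 7.81
  Reliability 54 × 0.09 = 4.86
  Technical skill 25 × 0.1 = 2.5
  Customer focus 96 × 0.13 = 12.48
  Communication 89 × 0.07 = 6.23
  Problem-solving 67 × 0.39 = 26.13
  Productivity 95 × 0.11 = 10.45
Sum = 70.46
70.46 ≥ 70 → Satisfactory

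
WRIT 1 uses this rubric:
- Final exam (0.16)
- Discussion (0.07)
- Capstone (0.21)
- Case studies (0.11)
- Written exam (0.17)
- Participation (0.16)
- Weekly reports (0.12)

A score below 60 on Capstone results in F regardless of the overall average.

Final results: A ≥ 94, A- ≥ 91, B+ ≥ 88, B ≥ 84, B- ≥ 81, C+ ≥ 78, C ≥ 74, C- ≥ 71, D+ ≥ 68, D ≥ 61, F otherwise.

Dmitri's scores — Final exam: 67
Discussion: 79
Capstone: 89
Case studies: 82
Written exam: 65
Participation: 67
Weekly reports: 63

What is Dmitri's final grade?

Capstone score 89 ≥ 60: minimum met.
Weighted total:
  Final exam 67 × 0.16 = 10.72
  Discussion 79 × 0.07 = 5.53
  Capstone 89 × 0.21 = 18.69
  Case studies 82 × 0.11 = 9.02
  Written exam 65 × 0.17 = 11.05
  Participation 67 × 0.16 = 10.72
  Weekly reports 63 × 0.12 = 7.56
Sum = 73.29
73.29 is ≥ 71 and < 74 → C-

C-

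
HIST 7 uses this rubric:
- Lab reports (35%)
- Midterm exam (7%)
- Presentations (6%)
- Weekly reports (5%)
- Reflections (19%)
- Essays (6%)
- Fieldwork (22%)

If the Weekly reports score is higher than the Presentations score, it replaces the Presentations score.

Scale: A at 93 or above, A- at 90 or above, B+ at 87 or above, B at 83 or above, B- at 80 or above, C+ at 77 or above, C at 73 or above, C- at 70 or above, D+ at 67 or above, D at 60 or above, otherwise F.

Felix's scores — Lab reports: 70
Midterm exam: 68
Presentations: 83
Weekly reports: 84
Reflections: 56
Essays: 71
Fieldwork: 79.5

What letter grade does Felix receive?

Weekly reports (84) > Presentations (83), so Presentations counts as 84.
Weighted total:
  Lab reports 70 × 0.35 = 24.5
  Midterm exam 68 × 0.07 = 4.76
  Presentations 84 × 0.06 = 5.04
  Weekly reports 84 × 0.05 = 4.2
  Reflections 56 × 0.19 = 10.64
  Essays 71 × 0.06 = 4.26
  Fieldwork 79.5 × 0.22 = 17.49
Sum = 70.89
70.89 is ≥ 70 and < 73 → C-

C-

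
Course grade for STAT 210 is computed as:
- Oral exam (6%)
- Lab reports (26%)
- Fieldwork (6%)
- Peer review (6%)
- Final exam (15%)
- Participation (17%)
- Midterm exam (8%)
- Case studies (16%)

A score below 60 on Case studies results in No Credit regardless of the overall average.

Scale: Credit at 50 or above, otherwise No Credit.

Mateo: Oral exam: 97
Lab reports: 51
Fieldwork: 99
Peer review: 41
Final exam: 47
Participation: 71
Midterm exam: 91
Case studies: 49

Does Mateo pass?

No Credit

Case studies score 49 < 60: minimum not met.
Weighted total:
  Oral exam 97 × 0.06 = 5.82
  Lab reports 51 × 0.26 = 13.26
  Fieldwork 99 × 0.06 = 5.94
  Peer review 41 × 0.06 = 2.46
  Final exam 47 × 0.15 = 7.05
  Participation 71 × 0.17 = 12.07
  Midterm exam 91 × 0.08 = 7.28
  Case studies 49 × 0.16 = 7.84
Sum = 61.72
Because the Case studies minimum was not met, the result is No Credit.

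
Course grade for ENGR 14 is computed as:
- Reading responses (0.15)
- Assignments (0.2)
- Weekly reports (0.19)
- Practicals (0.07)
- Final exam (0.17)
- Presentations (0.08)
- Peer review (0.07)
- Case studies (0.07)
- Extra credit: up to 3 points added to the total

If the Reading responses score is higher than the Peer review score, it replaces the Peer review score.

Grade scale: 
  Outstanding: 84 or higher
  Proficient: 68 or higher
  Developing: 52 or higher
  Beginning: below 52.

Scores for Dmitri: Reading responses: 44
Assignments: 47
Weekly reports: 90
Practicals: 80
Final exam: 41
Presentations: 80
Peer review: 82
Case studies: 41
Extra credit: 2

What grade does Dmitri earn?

Developing

Reading responses (44) ≤ Peer review (82), so Peer review stays at 82.
Weighted total:
  Reading responses 44 × 0.15 = 6.6
  Assignments 47 × 0.2 = 9.4
  Weekly reports 90 × 0.19 = 17.1
  Practicals 80 × 0.07 = 5.6
  Final exam 41 × 0.17 = 6.97
  Presentations 80 × 0.08 = 6.4
  Peer review 82 × 0.07 = 5.74
  Case studies 41 × 0.07 = 2.87
Sum = 60.68
Extra credit: 60.68 + 2 = 62.68
62.68 is ≥ 52 and < 68 → Developing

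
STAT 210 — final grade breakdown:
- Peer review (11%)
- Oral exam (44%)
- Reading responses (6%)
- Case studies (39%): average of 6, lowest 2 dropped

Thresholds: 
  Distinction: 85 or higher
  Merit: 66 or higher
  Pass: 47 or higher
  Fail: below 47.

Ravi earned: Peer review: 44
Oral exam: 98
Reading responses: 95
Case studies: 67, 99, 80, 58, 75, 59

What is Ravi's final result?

Case studies: drop 58, 59 → average of remaining 4 = 321/4 = 80.25
Weighted total:
  Peer review 44 × 0.11 = 4.84
  Oral exam 98 × 0.44 = 43.12
  Reading responses 95 × 0.06 = 5.7
  Case studies 80.25 × 0.39 = 31.2975
Sum = 84.9575
84.9575 is ≥ 66 and < 85 → Merit

Merit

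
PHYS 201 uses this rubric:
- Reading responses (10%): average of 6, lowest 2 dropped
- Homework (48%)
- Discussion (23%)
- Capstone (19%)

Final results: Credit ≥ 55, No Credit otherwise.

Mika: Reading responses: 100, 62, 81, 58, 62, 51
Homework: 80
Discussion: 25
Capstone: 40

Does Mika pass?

Reading responses: drop 51, 58 → average of remaining 4 = 305/4 = 76.25
Weighted total:
  Reading responses 76.25 × 0.1 = 7.625
  Homework 80 × 0.48 = 38.4
  Discussion 25 × 0.23 = 5.75
  Capstone 40 × 0.19 = 7.6
Sum = 59.375
59.375 ≥ 55 → Credit

Credit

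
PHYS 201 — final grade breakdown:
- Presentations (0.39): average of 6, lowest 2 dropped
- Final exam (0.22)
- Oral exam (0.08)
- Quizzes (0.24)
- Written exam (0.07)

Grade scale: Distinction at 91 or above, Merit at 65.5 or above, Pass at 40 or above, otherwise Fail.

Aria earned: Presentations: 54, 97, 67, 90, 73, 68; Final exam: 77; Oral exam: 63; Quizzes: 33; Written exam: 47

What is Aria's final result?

Pass

Presentations: drop 54, 67 → average of remaining 4 = 328/4 = 82
Weighted total:
  Presentations 82 × 0.39 = 31.98
  Final exam 77 × 0.22 = 16.94
  Oral exam 63 × 0.08 = 5.04
  Quizzes 33 × 0.24 = 7.92
  Written exam 47 × 0.07 = 3.29
Sum = 65.17
65.17 is ≥ 40 and < 65.5 → Pass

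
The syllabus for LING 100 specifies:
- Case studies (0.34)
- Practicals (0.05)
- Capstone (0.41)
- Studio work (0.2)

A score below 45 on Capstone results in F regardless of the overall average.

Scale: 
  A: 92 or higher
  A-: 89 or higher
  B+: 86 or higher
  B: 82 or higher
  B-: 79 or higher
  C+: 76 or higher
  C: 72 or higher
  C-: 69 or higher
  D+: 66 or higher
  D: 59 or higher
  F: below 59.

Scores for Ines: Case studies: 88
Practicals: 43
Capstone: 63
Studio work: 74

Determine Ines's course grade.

Capstone score 63 ≥ 45: minimum met.
Weighted total:
  Case studies 88 × 0.34 = 29.92
  Practicals 43 × 0.05 = 2.15
  Capstone 63 × 0.41 = 25.83
  Studio work 74 × 0.2 = 14.8
Sum = 72.7
72.7 is ≥ 72 and < 76 → C

C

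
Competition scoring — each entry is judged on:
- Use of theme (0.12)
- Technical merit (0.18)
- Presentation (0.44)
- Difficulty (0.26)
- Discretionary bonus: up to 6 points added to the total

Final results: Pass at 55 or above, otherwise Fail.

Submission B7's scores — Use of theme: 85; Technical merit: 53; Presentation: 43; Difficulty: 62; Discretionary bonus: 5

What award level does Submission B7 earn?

Pass

Weighted total:
  Use of theme 85 × 0.12 = 10.2
  Technical merit 53 × 0.18 = 9.54
  Presentation 43 × 0.44 = 18.92
  Difficulty 62 × 0.26 = 16.12
Sum = 54.78
Discretionary bonus: 54.78 + 5 = 59.78
59.78 ≥ 55 → Pass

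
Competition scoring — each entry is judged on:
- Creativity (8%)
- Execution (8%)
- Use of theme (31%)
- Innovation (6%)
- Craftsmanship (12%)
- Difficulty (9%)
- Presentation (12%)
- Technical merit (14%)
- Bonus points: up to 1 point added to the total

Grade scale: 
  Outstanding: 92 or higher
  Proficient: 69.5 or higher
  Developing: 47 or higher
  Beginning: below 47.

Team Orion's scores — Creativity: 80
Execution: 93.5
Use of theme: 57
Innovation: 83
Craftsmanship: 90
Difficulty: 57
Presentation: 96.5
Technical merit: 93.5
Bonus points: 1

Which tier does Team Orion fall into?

Weighted total:
  Creativity 80 × 0.08 = 6.4
  Execution 93.5 × 0.08 = 7.48
  Use of theme 57 × 0.31 = 17.67
  Innovation 83 × 0.06 = 4.98
  Craftsmanship 90 × 0.12 = 10.8
  Difficulty 57 × 0.09 = 5.13
  Presentation 96.5 × 0.12 = 11.58
  Technical merit 93.5 × 0.14 = 13.09
Sum = 77.13
Bonus points: 77.13 + 1 = 78.13
78.13 is ≥ 69.5 and < 92 → Proficient

Proficient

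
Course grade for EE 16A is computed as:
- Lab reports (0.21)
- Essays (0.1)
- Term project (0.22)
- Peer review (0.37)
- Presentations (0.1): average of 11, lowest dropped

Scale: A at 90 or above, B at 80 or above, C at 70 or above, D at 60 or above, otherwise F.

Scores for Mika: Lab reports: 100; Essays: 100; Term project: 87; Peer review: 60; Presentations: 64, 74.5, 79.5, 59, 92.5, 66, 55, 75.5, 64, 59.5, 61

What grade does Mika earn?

Presentations: drop 55 → average of remaining 10 = 695.5/10 = 69.55
Weighted total:
  Lab reports 100 × 0.21 = 21
  Essays 100 × 0.1 = 10
  Term project 87 × 0.22 = 19.14
  Peer review 60 × 0.37 = 22.2
  Presentations 69.55 × 0.1 = 6.955
Sum = 79.295
79.295 is ≥ 70 and < 80 → C

C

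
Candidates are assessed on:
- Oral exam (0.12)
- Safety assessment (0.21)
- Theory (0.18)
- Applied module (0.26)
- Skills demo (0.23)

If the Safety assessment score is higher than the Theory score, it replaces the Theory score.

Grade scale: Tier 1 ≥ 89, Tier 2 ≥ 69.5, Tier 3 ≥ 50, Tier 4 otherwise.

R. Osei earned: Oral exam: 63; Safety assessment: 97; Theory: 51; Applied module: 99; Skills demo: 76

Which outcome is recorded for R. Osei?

Tier 2

Safety assessment (97) > Theory (51), so Theory counts as 97.
Weighted total:
  Oral exam 63 × 0.12 = 7.56
  Safety assessment 97 × 0.21 = 20.37
  Theory 97 × 0.18 = 17.46
  Applied module 99 × 0.26 = 25.74
  Skills demo 76 × 0.23 = 17.48
Sum = 88.61
88.61 is ≥ 69.5 and < 89 → Tier 2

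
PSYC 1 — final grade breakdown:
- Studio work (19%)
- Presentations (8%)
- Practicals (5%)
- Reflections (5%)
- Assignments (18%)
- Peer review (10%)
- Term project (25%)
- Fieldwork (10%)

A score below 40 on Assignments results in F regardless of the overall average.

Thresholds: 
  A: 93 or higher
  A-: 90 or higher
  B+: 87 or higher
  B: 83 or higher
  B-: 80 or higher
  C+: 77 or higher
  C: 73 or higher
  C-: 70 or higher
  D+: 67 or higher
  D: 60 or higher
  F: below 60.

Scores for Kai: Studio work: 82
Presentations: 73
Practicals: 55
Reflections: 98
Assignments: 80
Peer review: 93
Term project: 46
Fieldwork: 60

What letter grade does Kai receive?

C-

Assignments score 80 ≥ 40: minimum met.
Weighted total:
  Studio work 82 × 0.19 = 15.58
  Presentations 73 × 0.08 = 5.84
  Practicals 55 × 0.05 = 2.75
  Reflections 98 × 0.05 = 4.9
  Assignments 80 × 0.18 = 14.4
  Peer review 93 × 0.1 = 9.3
  Term project 46 × 0.25 = 11.5
  Fieldwork 60 × 0.1 = 6
Sum = 70.27
70.27 is ≥ 70 and < 73 → C-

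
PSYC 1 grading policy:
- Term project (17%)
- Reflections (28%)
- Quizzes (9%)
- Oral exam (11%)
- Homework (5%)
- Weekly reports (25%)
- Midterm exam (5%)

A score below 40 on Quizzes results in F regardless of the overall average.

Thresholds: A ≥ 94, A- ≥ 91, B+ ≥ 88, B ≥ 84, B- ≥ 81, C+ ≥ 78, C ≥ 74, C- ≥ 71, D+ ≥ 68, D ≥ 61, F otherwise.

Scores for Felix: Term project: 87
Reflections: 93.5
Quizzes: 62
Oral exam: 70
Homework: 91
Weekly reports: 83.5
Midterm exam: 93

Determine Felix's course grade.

Quizzes score 62 ≥ 40: minimum met.
Weighted total:
  Term project 87 × 0.17 = 14.79
  Reflections 93.5 × 0.28 = 26.18
  Quizzes 62 × 0.09 = 5.58
  Oral exam 70 × 0.11 = 7.7
  Homework 91 × 0.05 = 4.55
  Weekly reports 83.5 × 0.25 = 20.875
  Midterm exam 93 × 0.05 = 4.65
Sum = 84.325
84.325 is ≥ 84 and < 88 → B

B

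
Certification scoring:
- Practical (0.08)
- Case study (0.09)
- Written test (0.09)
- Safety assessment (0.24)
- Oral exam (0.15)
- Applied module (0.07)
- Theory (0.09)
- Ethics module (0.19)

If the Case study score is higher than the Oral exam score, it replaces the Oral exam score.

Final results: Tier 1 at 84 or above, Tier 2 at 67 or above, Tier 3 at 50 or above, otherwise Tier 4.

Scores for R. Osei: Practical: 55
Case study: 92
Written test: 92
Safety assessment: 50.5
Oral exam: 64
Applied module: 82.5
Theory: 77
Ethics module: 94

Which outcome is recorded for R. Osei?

Case study (92) > Oral exam (64), so Oral exam counts as 92.
Weighted total:
  Practical 55 × 0.08 = 4.4
  Case study 92 × 0.09 = 8.28
  Written test 92 × 0.09 = 8.28
  Safety assessment 50.5 × 0.24 = 12.12
  Oral exam 92 × 0.15 = 13.8
  Applied module 82.5 × 0.07 = 5.775
  Theory 77 × 0.09 = 6.93
  Ethics module 94 × 0.19 = 17.86
Sum = 77.445
77.445 is ≥ 67 and < 84 → Tier 2

Tier 2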